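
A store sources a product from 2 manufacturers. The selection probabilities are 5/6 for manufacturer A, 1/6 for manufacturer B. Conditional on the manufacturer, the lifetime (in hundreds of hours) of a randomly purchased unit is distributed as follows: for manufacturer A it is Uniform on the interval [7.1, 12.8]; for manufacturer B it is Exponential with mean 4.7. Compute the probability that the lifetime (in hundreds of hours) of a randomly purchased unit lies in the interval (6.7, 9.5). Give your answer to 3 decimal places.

Conditional on each manufacturer, P(6.7 < X < 9.5): A: 0.421053; B: 0.107894.
By total probability, P(6.7 < X < 9.5) = 0.833333·0.421053 + 0.166667·0.107894 = 0.36886.

0.369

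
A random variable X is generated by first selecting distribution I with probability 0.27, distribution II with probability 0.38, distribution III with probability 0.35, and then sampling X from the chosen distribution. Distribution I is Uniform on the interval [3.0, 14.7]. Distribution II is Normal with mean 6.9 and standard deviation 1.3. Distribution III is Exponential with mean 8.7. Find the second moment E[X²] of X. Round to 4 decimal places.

For each component E[X²] = Var + (mean)², giving I: 89.73; II: 49.3; III: 151.38.
Overall E[X²] = 0.27·89.73 + 0.38·49.3 + 0.35·151.38 = 95.9441.

95.9441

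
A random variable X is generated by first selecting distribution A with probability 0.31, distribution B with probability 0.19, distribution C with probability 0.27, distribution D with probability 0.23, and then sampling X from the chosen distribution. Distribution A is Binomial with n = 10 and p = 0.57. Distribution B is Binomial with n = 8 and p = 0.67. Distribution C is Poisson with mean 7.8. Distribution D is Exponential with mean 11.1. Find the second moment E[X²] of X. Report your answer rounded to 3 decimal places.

91.836

For each component E[X²] = Var + (mean)², giving A: 34.941; B: 30.4984; C: 68.64; D: 246.42.
Overall E[X²] = 0.31·34.941 + 0.19·30.4984 + 0.27·68.64 + 0.23·246.42 = 91.8358.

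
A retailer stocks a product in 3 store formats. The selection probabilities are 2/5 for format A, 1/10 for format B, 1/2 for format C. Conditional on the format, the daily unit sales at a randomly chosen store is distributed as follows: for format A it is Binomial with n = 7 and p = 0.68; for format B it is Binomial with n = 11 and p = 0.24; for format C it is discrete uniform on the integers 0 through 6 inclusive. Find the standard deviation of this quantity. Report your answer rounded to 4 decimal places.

Per component, A: μ=4.76, E[X²]=24.1808; B: μ=2.64, E[X²]=8.976; C: μ=3, E[X²]=13.
E[X] = 0.4·4.76 + 0.1·2.64 + 0.5·3 = 3.668.
E[X²] = 0.4·24.1808 + 0.1·8.976 + 0.5·13 = 17.0699.
Var(X) = E[X²] − (E[X])² = 17.0699 − 13.4542 = 3.6157.
SD(X) = √3.6157 = 1.9015.

1.9015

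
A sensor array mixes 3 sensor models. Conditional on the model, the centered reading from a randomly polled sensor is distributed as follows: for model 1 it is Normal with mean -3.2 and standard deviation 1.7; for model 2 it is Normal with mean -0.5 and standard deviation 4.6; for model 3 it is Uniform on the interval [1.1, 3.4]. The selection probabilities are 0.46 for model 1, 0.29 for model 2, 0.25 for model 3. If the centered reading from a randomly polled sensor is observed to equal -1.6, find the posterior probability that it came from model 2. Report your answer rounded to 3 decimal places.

Likelihoods f(-1.6 | ·): 1: 0.150699; 2: 0.084282; 3: 0.
Posterior ∝ prior × likelihood. Numerator for 2: 0.29·0.084282 = 0.0244418.
Normalizing constant: 0.46·0.150699 + 0.29·0.084282 + 0.25·0 = 0.0937632.
P(2 | observation) = 0.0244418 / 0.0937632 = 0.260676.

0.261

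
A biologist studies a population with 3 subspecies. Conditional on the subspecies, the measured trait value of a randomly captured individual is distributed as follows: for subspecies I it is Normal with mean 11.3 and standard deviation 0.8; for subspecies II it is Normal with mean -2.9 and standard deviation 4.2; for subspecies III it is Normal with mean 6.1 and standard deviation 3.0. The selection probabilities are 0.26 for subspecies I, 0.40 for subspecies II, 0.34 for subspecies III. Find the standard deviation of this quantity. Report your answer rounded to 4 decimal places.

Per component, I: μ=11.3, E[X²]=128.33; II: μ=-2.9, E[X²]=26.05; III: μ=6.1, E[X²]=46.21.
E[X] = 0.26·11.3 + 0.4·-2.9 + 0.34·6.1 = 3.852.
E[X²] = 0.26·128.33 + 0.4·26.05 + 0.34·46.21 = 59.4972.
Var(X) = E[X²] − (E[X])² = 59.4972 − 14.8379 = 44.6593.
SD(X) = √44.6593 = 6.68276.

6.6828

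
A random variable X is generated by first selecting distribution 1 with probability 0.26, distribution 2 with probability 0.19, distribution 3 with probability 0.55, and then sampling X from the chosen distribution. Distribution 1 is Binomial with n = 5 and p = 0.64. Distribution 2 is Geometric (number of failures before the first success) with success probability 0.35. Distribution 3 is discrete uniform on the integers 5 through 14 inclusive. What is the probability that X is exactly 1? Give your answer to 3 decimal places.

Conditional on each component, P(X = 1): 1: 0.0537477; 2: 0.2275; 3: 0.
By total probability, P(X = 1) = 0.26·0.0537477 + 0.19·0.2275 + 0.55·0 = 0.0571994.

0.057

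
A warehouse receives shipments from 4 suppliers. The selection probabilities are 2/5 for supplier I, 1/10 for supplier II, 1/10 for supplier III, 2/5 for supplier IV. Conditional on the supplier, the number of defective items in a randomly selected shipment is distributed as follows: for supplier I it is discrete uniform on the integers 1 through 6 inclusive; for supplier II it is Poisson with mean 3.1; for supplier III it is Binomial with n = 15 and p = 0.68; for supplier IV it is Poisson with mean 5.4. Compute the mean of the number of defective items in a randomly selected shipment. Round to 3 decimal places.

4.890

Component means — I: 3.5; II: 3.1; III: 10.2; IV: 5.4.
E[X] = 0.4·3.5 + 0.1·3.1 + 0.1·10.2 + 0.4·5.4 = 4.89.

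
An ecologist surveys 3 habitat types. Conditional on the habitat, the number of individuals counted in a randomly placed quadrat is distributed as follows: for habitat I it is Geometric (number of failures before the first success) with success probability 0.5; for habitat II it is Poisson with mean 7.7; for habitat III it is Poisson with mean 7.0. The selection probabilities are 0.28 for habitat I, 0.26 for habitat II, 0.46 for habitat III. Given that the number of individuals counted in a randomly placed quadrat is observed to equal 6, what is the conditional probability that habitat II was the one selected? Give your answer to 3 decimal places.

0.325

Likelihoods P(X=6 | ·): I: 0.0078125; II: 0.131082; III: 0.149003.
Posterior ∝ prior × likelihood. Numerator for II: 0.26·0.131082 = 0.0340814.
Normalizing constant: 0.28·0.0078125 + 0.26·0.131082 + 0.46·0.149003 = 0.10481.
P(II | observation) = 0.0340814 / 0.10481 = 0.325173.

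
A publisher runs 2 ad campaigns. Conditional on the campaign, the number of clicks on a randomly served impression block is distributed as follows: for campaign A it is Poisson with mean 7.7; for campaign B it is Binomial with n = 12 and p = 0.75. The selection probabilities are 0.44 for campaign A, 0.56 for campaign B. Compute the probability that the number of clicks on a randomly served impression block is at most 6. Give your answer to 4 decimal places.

0.1851

Conditional on each campaign, P(X ≤ 6): A: 0.351369; B: 0.0544022.
By total probability, P(X ≤ 6) = 0.44·0.351369 + 0.56·0.0544022 = 0.185068.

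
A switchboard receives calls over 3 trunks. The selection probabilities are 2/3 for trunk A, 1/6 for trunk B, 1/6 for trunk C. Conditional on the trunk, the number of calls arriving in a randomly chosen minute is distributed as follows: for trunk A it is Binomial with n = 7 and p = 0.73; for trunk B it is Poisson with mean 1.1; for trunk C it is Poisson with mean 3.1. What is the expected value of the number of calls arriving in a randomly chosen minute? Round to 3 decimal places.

4.107

Component means — A: 5.11; B: 1.1; C: 3.1.
E[X] = 0.666667·5.11 + 0.166667·1.1 + 0.166667·3.1 = 4.10667.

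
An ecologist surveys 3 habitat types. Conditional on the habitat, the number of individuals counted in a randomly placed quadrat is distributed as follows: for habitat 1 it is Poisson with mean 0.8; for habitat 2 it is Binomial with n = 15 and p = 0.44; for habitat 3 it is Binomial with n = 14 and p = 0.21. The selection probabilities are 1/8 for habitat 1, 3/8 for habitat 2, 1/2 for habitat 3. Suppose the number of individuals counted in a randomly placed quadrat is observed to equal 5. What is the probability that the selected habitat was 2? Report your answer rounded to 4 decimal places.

0.5340

Likelihoods P(X=5 | ·): 1: 0.00122697; 2: 0.15021; 3: 0.0979951.
Posterior ∝ prior × likelihood. Numerator for 2: 0.375·0.15021 = 0.0563288.
Normalizing constant: 0.125·0.00122697 + 0.375·0.15021 + 0.5·0.0979951 = 0.10548.
P(2 | observation) = 0.0563288 / 0.10548 = 0.534025.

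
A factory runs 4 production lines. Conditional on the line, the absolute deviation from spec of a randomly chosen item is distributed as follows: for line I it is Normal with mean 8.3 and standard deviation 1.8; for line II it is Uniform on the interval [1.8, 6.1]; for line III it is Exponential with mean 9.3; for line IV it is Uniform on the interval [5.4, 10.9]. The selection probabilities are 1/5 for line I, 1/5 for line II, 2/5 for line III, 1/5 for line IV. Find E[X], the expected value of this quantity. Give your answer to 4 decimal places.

7.8000

Component means — I: 8.3; II: 3.95; III: 9.3; IV: 8.15.
E[X] = 0.2·8.3 + 0.2·3.95 + 0.4·9.3 + 0.2·8.15 = 7.8.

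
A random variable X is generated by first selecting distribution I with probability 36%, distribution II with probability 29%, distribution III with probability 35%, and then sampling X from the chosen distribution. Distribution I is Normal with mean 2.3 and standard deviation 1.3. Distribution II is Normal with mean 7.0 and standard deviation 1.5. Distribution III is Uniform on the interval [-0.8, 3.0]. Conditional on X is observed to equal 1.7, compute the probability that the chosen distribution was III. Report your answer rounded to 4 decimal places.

0.4808

Likelihoods f(1.7 | ·): I: 0.275874; II: 0.000517435; III: 0.263158.
Posterior ∝ prior × likelihood. Numerator for III: 0.35·0.263158 = 0.0921053.
Normalizing constant: 0.36·0.275874 + 0.29·0.000517435 + 0.35·0.263158 = 0.19157.
P(III | observation) = 0.0921053 / 0.19157 = 0.480792.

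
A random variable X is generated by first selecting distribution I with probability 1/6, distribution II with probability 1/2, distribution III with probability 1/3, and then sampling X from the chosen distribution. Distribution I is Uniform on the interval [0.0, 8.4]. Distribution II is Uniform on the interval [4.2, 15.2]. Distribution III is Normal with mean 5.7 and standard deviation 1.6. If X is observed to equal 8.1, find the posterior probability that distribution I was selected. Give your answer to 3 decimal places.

0.215

Likelihoods f(8.1 | ·): I: 0.119048; II: 0.0909091; III: 0.0809485.
Posterior ∝ prior × likelihood. Numerator for I: 0.166667·0.119048 = 0.0198413.
Normalizing constant: 0.166667·0.119048 + 0.5·0.0909091 + 0.333333·0.0809485 = 0.0922786.
P(I | observation) = 0.0198413 / 0.0922786 = 0.215015.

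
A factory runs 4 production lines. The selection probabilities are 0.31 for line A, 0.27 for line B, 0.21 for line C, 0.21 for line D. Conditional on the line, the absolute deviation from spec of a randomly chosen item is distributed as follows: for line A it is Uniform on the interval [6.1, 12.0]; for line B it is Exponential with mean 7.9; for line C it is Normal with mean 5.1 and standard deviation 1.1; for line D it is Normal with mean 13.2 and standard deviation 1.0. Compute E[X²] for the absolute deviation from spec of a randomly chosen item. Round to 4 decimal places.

For each component E[X²] = Var + (mean)², giving A: 84.8033; B: 124.82; C: 27.22; D: 175.24.
Overall E[X²] = 0.31·84.8033 + 0.27·124.82 + 0.21·27.22 + 0.21·175.24 = 102.507.

102.5070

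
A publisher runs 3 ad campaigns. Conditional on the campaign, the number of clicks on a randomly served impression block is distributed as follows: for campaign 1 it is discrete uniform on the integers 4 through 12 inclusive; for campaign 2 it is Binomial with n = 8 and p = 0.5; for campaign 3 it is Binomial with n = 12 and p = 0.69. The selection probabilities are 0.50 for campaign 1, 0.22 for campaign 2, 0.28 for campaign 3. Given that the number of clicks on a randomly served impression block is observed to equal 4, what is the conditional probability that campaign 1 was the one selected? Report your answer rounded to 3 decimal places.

Likelihoods P(X=4 | ·): 1: 0.111111; 2: 0.273438; 3: 0.00956963.
Posterior ∝ prior × likelihood. Numerator for 1: 0.5·0.111111 = 0.0555556.
Normalizing constant: 0.5·0.111111 + 0.22·0.273438 + 0.28·0.00956963 = 0.118391.
P(1 | observation) = 0.0555556 / 0.118391 = 0.469254.

0.469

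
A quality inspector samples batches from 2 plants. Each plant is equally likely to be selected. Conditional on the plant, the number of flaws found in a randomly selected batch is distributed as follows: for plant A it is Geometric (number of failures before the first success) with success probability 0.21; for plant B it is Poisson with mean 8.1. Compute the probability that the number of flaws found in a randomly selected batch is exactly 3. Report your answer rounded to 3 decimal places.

0.065

Conditional on each plant, P(X = 3): A: 0.103538; B: 0.0268855.
By total probability, P(X = 3) = 0.5·0.103538 + 0.5·0.0268855 = 0.0652119.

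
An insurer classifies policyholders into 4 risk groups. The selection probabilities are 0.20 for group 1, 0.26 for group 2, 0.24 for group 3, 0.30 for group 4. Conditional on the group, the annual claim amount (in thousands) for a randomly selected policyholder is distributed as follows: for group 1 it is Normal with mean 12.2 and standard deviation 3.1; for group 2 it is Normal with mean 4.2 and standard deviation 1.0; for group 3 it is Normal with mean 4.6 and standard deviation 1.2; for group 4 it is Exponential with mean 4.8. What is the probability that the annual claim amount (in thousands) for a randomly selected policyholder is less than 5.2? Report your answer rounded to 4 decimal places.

Conditional on each group, P(X < 5.2): 1: 0.0119708; 2: 0.841345; 3: 0.691462; 4: 0.661535.
By total probability, P(X < 5.2) = 0.2·0.0119708 + 0.26·0.841345 + 0.24·0.691462 + 0.3·0.661535 = 0.585555.

0.5856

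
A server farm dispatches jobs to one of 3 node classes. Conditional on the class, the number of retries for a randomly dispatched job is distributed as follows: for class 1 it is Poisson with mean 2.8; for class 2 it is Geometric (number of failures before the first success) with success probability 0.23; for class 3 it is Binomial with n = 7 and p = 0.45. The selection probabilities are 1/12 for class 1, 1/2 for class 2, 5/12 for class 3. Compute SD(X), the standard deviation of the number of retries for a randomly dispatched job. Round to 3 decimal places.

2.874

Per component, 1: μ=2.8, E[X²]=10.64; 2: μ=3.34783, E[X²]=25.7637; 3: μ=3.15, E[X²]=11.655.
E[X] = 0.0833333·2.8 + 0.5·3.34783 + 0.416667·3.15 = 3.21975.
E[X²] = 0.0833333·10.64 + 0.5·25.7637 + 0.416667·11.655 = 18.6248.
Var(X) = E[X²] − (E[X])² = 18.6248 − 10.3668 = 8.258.
SD(X) = √8.258 = 2.87367.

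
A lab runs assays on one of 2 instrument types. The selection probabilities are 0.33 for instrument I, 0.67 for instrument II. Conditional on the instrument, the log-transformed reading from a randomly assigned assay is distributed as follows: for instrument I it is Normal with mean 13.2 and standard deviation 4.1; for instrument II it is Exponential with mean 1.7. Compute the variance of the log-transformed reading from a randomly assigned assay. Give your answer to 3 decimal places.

Per component, I: μ=13.2, E[X²]=191.05; II: μ=1.7, E[X²]=5.78.
E[X] = 0.33·13.2 + 0.67·1.7 = 5.495.
E[X²] = 0.33·191.05 + 0.67·5.78 = 66.9191.
Var(X) = E[X²] − (E[X])² = 66.9191 − 30.195 = 36.7241.

36.724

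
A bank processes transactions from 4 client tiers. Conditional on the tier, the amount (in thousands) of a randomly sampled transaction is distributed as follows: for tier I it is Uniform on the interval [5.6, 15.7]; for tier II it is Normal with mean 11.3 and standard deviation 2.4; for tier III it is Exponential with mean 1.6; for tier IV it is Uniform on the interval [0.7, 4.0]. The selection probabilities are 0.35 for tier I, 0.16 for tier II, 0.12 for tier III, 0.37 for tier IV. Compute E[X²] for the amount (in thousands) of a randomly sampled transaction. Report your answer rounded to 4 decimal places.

67.0187

For each component E[X²] = Var + (mean)², giving I: 121.923; II: 133.45; III: 5.12; IV: 6.43.
Overall E[X²] = 0.35·121.923 + 0.16·133.45 + 0.12·5.12 + 0.37·6.43 = 67.0187.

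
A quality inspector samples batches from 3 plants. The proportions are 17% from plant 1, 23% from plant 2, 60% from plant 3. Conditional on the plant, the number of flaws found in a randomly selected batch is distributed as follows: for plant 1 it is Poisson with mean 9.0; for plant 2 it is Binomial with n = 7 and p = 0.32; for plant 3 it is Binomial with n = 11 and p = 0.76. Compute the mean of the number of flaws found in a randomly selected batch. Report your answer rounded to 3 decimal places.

Component means — 1: 9; 2: 2.24; 3: 8.36.
E[X] = 0.17·9 + 0.23·2.24 + 0.6·8.36 = 7.0612.

7.061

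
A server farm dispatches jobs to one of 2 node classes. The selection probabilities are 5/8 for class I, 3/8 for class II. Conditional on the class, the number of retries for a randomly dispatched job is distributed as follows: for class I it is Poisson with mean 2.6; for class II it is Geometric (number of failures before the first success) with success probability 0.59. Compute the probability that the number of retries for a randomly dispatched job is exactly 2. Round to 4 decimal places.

0.1941

Conditional on each class, P(X = 2): I: 0.251045; II: 0.099179.
By total probability, P(X = 2) = 0.625·0.251045 + 0.375·0.099179 = 0.194095.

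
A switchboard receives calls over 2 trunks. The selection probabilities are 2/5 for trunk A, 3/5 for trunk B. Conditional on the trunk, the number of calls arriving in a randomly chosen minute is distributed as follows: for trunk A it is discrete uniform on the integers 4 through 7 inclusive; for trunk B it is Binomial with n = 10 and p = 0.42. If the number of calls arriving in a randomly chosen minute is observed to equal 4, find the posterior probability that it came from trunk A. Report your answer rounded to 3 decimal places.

Likelihoods P(X=4 | ·): A: 0.25; B: 0.248762.
Posterior ∝ prior × likelihood. Numerator for A: 0.4·0.25 = 0.1.
Normalizing constant: 0.4·0.25 + 0.6·0.248762 = 0.249257.
P(A | observation) = 0.1 / 0.249257 = 0.401192.

0.401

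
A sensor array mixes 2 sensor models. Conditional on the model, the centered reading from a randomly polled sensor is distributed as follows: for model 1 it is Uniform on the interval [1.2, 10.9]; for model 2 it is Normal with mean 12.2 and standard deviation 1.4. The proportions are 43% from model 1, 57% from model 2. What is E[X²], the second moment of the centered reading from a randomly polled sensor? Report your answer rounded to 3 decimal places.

105.067

For each component E[X²] = Var + (mean)², giving 1: 44.4433; 2: 150.8.
Overall E[X²] = 0.43·44.4433 + 0.57·150.8 = 105.067.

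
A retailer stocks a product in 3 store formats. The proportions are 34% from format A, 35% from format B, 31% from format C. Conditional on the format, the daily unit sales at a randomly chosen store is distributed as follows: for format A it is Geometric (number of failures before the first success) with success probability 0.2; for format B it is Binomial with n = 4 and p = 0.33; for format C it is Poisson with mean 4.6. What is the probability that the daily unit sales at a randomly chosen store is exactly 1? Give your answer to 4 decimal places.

Conditional on each format, P(X = 1): A: 0.16; B: 0.397007; C: 0.0462384.
By total probability, P(X = 1) = 0.34·0.16 + 0.35·0.397007 + 0.31·0.0462384 = 0.207686.

0.2077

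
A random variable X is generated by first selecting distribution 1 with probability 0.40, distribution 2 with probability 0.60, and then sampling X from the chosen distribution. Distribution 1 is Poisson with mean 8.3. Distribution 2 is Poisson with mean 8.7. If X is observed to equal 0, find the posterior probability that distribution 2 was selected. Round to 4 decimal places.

0.5014

Likelihoods P(X=0 | ·): 1: 0.000248517; 2: 0.000166586.
Posterior ∝ prior × likelihood. Numerator for 2: 0.6·0.000166586 = 9.99515e-05.
Normalizing constant: 0.4·0.000248517 + 0.6·0.000166586 = 0.000199358.
P(2 | observation) = 9.99515e-05 / 0.000199358 = 0.501366.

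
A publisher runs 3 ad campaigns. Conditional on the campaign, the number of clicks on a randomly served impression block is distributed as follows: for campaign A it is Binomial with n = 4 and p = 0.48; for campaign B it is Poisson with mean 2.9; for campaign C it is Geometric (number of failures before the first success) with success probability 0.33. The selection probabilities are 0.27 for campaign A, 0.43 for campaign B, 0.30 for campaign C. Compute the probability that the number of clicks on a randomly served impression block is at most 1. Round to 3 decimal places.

0.350

Conditional on each campaign, P(X ≤ 1): A: 0.343084; B: 0.214591; C: 0.5511.
By total probability, P(X ≤ 1) = 0.27·0.343084 + 0.43·0.214591 + 0.3·0.5511 = 0.350236.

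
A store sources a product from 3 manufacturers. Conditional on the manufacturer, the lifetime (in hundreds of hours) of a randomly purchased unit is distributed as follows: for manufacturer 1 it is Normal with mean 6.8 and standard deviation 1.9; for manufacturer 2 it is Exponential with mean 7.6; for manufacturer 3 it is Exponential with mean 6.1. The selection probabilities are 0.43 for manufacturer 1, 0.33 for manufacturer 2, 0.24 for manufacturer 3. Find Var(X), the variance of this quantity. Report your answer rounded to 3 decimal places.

Per component, 1: μ=6.8, E[X²]=49.85; 2: μ=7.6, E[X²]=115.52; 3: μ=6.1, E[X²]=74.42.
E[X] = 0.43·6.8 + 0.33·7.6 + 0.24·6.1 = 6.896.
E[X²] = 0.43·49.85 + 0.33·115.52 + 0.24·74.42 = 77.4179.
Var(X) = E[X²] − (E[X])² = 77.4179 − 47.5548 = 29.8631.

29.863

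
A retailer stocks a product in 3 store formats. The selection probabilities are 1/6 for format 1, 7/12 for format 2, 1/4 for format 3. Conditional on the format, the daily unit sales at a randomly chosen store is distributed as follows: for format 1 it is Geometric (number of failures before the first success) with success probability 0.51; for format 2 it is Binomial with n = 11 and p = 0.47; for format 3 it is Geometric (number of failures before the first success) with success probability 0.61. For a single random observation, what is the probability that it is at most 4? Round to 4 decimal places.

0.6115

Conditional on each format, P(X ≤ 4): 1: 0.971752; 2: 0.345878; 3: 0.990978.
By total probability, P(X ≤ 4) = 0.166667·0.971752 + 0.583333·0.345878 + 0.25·0.990978 = 0.611465.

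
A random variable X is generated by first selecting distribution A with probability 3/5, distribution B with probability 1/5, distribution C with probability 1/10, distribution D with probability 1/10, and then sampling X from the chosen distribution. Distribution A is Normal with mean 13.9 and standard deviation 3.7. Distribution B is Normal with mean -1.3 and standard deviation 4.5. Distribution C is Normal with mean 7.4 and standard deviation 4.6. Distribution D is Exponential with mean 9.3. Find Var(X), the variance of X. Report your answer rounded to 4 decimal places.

Per component, A: μ=13.9, E[X²]=206.9; B: μ=-1.3, E[X²]=21.94; C: μ=7.4, E[X²]=75.92; D: μ=9.3, E[X²]=172.98.
E[X] = 0.6·13.9 + 0.2·-1.3 + 0.1·7.4 + 0.1·9.3 = 9.75.
E[X²] = 0.6·206.9 + 0.2·21.94 + 0.1·75.92 + 0.1·172.98 = 153.418.
Var(X) = E[X²] − (E[X])² = 153.418 − 95.0625 = 58.3555.

58.3555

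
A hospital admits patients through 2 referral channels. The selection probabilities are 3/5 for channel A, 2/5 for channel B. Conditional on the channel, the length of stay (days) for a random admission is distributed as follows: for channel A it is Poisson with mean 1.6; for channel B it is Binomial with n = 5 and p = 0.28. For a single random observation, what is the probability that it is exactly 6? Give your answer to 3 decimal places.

0.003

Conditional on each channel, P(X = 6): A: 0.00470453; B: 0.
By total probability, P(X = 6) = 0.6·0.00470453 + 0.4·0 = 0.00282272.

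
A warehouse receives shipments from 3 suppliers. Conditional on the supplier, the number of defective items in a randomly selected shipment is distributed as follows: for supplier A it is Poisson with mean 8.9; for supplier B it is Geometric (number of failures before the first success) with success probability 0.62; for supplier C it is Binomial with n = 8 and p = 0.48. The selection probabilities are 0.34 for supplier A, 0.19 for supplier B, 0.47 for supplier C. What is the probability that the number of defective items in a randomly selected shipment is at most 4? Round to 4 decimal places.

0.5277

Conditional on each supplier, P(X ≤ 4): A: 0.0584325; B: 0.992076; C: 0.679526.
By total probability, P(X ≤ 4) = 0.34·0.0584325 + 0.19·0.992076 + 0.47·0.679526 = 0.527739.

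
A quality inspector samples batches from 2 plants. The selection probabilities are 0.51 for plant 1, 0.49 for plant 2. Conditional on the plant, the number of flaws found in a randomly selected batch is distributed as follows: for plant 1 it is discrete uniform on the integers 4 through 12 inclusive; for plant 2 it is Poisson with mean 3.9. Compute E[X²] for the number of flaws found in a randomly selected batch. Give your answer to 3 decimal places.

45.404

For each component E[X²] = Var + (mean)², giving 1: 70.6667; 2: 19.11.
Overall E[X²] = 0.51·70.6667 + 0.49·19.11 = 45.4039.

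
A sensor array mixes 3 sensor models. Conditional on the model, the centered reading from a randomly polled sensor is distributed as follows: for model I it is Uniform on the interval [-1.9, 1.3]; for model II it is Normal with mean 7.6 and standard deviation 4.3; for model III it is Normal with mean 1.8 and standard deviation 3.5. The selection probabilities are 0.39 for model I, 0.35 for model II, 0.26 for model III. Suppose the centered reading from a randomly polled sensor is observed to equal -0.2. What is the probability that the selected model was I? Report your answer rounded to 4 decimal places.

Likelihoods f(-0.2 | ·): I: 0.3125; II: 0.0179034; III: 0.0968137.
Posterior ∝ prior × likelihood. Numerator for I: 0.39·0.3125 = 0.121875.
Normalizing constant: 0.39·0.3125 + 0.35·0.0179034 + 0.26·0.0968137 = 0.153313.
P(I | observation) = 0.121875 / 0.153313 = 0.794944.

0.7949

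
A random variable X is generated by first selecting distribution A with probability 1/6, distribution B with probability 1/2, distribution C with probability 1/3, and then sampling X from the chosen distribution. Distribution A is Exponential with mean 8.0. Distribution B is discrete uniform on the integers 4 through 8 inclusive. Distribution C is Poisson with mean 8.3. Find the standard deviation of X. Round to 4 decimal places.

3.9564

Per component, A: μ=8, E[X²]=128; B: μ=6, E[X²]=38; C: μ=8.3, E[X²]=77.19.
E[X] = 0.166667·8 + 0.5·6 + 0.333333·8.3 = 7.1.
E[X²] = 0.166667·128 + 0.5·38 + 0.333333·77.19 = 66.0633.
Var(X) = E[X²] − (E[X])² = 66.0633 − 50.41 = 15.6533.
SD(X) = √15.6533 = 3.95643.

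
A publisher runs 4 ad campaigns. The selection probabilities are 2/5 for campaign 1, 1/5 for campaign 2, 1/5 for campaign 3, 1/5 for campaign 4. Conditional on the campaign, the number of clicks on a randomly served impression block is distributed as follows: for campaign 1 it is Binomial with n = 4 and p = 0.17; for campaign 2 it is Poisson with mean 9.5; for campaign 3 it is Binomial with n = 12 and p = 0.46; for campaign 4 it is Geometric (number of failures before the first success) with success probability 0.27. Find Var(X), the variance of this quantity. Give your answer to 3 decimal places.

Per component, 1: μ=0.68, E[X²]=1.0268; 2: μ=9.5, E[X²]=99.75; 3: μ=5.52, E[X²]=33.4512; 4: μ=2.7037, E[X²]=17.3237.
E[X] = 0.4·0.68 + 0.2·9.5 + 0.2·5.52 + 0.2·2.7037 = 3.81674.
E[X²] = 0.4·1.0268 + 0.2·99.75 + 0.2·33.4512 + 0.2·17.3237 = 30.5157.
Var(X) = E[X²] − (E[X])² = 30.5157 − 14.5675 = 15.9482.

15.948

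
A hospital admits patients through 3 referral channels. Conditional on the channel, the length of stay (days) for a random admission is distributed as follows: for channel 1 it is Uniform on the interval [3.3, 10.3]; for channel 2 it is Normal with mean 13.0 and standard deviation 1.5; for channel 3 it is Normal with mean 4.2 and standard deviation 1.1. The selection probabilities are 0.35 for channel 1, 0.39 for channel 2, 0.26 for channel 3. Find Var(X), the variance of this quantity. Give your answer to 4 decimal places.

Per component, 1: μ=6.8, E[X²]=50.3233; 2: μ=13, E[X²]=171.25; 3: μ=4.2, E[X²]=18.85.
E[X] = 0.35·6.8 + 0.39·13 + 0.26·4.2 = 8.542.
E[X²] = 0.35·50.3233 + 0.39·171.25 + 0.26·18.85 = 89.3017.
Var(X) = E[X²] − (E[X])² = 89.3017 − 72.9658 = 16.3359.

16.3359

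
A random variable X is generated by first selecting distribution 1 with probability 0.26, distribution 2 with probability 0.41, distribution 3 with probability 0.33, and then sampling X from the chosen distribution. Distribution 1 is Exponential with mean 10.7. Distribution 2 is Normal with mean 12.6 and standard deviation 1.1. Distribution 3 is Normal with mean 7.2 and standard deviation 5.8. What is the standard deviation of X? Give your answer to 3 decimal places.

6.837

Per component, 1: μ=10.7, E[X²]=228.98; 2: μ=12.6, E[X²]=159.97; 3: μ=7.2, E[X²]=85.48.
E[X] = 0.26·10.7 + 0.41·12.6 + 0.33·7.2 = 10.324.
E[X²] = 0.26·228.98 + 0.41·159.97 + 0.33·85.48 = 153.331.
Var(X) = E[X²] − (E[X])² = 153.331 − 106.585 = 46.7459.
SD(X) = √46.7459 = 6.8371.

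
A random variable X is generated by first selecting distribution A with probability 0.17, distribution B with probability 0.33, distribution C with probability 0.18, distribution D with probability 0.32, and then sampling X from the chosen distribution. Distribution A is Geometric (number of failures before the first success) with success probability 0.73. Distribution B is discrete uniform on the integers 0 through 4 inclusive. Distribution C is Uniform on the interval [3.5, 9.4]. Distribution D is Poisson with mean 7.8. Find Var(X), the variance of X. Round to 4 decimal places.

12.8815

Per component, A: μ=0.369863, E[X²]=0.64346; B: μ=2, E[X²]=6; C: μ=6.45, E[X²]=44.5033; D: μ=7.8, E[X²]=68.64.
E[X] = 0.17·0.369863 + 0.33·2 + 0.18·6.45 + 0.32·7.8 = 4.37988.
E[X²] = 0.17·0.64346 + 0.33·6 + 0.18·44.5033 + 0.32·68.64 = 32.0648.
Var(X) = E[X²] − (E[X])² = 32.0648 − 19.1833 = 12.8815.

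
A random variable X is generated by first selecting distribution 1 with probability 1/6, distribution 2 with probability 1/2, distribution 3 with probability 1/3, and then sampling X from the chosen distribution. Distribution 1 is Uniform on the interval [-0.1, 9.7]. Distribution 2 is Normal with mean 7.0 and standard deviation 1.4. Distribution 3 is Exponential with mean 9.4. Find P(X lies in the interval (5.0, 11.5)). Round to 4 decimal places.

Conditional on each component, P(5.0 < X < 11.5): 1: 0.479592; 2: 0.922782; 3: 0.293252.
By total probability, P(5.0 < X < 11.5) = 0.166667·0.479592 + 0.5·0.922782 + 0.333333·0.293252 = 0.639074.

0.6391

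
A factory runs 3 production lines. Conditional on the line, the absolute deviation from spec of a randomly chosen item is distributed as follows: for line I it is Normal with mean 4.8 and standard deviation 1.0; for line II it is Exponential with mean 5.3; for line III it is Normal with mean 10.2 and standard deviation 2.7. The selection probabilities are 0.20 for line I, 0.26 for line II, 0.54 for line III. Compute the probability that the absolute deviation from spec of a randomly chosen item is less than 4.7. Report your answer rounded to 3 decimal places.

0.256

Conditional on each line, P(X < 4.7): I: 0.460172; II: 0.588025; III: 0.0208232.
By total probability, P(X < 4.7) = 0.2·0.460172 + 0.26·0.588025 + 0.54·0.0208232 = 0.256165.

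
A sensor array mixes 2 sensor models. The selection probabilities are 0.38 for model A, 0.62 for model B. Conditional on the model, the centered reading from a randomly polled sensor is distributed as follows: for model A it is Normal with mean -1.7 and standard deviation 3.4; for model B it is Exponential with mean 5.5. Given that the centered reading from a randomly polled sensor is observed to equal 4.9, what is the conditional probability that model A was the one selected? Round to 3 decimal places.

Likelihoods f(4.9 | ·): A: 0.0178314; B: 0.0745968.
Posterior ∝ prior × likelihood. Numerator for A: 0.38·0.0178314 = 0.00677591.
Normalizing constant: 0.38·0.0178314 + 0.62·0.0745968 = 0.053026.
P(A | observation) = 0.00677591 / 0.053026 = 0.127785.

0.128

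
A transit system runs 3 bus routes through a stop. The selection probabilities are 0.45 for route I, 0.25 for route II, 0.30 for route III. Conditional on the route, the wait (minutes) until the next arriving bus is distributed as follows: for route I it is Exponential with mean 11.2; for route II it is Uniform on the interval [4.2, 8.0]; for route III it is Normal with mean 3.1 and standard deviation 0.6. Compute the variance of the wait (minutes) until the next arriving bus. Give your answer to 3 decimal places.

69.315

Per component, I: μ=11.2, E[X²]=250.88; II: μ=6.1, E[X²]=38.4133; III: μ=3.1, E[X²]=9.97.
E[X] = 0.45·11.2 + 0.25·6.1 + 0.3·3.1 = 7.495.
E[X²] = 0.45·250.88 + 0.25·38.4133 + 0.3·9.97 = 125.49.
Var(X) = E[X²] − (E[X])² = 125.49 − 56.175 = 69.3153.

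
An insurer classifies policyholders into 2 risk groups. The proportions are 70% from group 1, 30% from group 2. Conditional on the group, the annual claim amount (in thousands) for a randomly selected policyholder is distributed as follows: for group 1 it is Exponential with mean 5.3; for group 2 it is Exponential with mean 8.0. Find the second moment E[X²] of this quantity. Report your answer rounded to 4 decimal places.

77.7260

For each component E[X²] = Var + (mean)², giving 1: 56.18; 2: 128.
Overall E[X²] = 0.7·56.18 + 0.3·128 = 77.726.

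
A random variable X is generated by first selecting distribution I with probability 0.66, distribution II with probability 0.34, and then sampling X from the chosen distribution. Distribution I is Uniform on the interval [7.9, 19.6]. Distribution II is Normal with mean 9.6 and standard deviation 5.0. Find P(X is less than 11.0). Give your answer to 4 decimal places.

Conditional on each component, P(X < 11.0): I: 0.264957; II: 0.610261.
By total probability, P(X < 11.0) = 0.66·0.264957 + 0.34·0.610261 = 0.382361.

0.3824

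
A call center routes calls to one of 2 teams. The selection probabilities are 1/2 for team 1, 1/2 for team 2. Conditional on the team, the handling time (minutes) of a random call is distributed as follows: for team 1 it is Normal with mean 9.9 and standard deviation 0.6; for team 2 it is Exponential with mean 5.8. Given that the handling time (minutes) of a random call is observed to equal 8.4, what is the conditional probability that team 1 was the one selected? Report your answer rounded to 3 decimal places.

0.419

Likelihoods f(8.4 | ·): 1: 0.0292138; 2: 0.0405129.
Posterior ∝ prior × likelihood. Numerator for 1: 0.5·0.0292138 = 0.0146069.
Normalizing constant: 0.5·0.0292138 + 0.5·0.0405129 = 0.0348634.
P(1 | observation) = 0.0146069 / 0.0348634 = 0.418976.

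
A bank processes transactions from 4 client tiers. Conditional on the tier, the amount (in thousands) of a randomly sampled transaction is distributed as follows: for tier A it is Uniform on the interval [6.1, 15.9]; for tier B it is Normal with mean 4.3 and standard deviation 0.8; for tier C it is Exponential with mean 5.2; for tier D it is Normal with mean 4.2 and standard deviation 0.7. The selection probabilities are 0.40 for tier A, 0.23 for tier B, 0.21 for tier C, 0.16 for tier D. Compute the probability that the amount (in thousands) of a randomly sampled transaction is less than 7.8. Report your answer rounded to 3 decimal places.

0.623

Conditional on each tier, P(X < 7.8): A: 0.173469; B: 0.999994; C: 0.77687; D: 1.
By total probability, P(X < 7.8) = 0.4·0.173469 + 0.23·0.999994 + 0.21·0.77687 + 0.16·1 = 0.622529.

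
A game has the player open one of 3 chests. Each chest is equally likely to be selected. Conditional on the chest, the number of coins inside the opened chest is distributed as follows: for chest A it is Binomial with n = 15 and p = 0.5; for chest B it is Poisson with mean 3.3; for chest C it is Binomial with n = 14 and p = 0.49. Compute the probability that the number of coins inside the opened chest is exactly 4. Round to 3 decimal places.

0.098

Conditional on each chest, P(X = 4): A: 0.0416565; B: 0.182252; C: 0.0686942.
By total probability, P(X = 4) = 0.333333·0.0416565 + 0.333333·0.182252 + 0.333333·0.0686942 = 0.0975343.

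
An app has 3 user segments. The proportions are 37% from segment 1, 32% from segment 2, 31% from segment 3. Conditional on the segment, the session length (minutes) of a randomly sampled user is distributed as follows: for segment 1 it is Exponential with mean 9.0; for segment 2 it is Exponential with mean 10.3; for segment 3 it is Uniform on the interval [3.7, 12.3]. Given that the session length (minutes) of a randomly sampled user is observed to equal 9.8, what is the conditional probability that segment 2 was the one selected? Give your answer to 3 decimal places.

0.194

Likelihoods f(9.8 | ·): 1: 0.0373989; 2: 0.037493; 3: 0.116279.
Posterior ∝ prior × likelihood. Numerator for 2: 0.32·0.037493 = 0.0119978.
Normalizing constant: 0.37·0.0373989 + 0.32·0.037493 + 0.31·0.116279 = 0.0618819.
P(2 | observation) = 0.0119978 / 0.0618819 = 0.193882.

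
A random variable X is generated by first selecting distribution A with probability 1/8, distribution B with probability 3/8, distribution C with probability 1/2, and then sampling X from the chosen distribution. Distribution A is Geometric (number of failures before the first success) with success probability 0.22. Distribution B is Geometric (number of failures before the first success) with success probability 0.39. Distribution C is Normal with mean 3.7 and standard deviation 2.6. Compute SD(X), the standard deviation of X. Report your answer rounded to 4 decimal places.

2.8177

Per component, A: μ=3.54545, E[X²]=28.686; B: μ=1.5641, E[X²]=6.45694; C: μ=3.7, E[X²]=20.45.
E[X] = 0.125·3.54545 + 0.375·1.5641 + 0.5·3.7 = 2.87972.
E[X²] = 0.125·28.686 + 0.375·6.45694 + 0.5·20.45 = 16.2321.
Var(X) = E[X²] − (E[X])² = 16.2321 − 8.29279 = 7.93931.
SD(X) = √7.93931 = 2.81768.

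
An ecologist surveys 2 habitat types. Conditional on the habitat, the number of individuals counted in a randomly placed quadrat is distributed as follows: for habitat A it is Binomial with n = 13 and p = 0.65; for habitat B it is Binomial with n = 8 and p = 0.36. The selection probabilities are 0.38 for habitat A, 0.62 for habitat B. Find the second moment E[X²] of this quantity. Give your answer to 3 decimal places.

For each component E[X²] = Var + (mean)², giving A: 74.36; B: 10.1376.
Overall E[X²] = 0.38·74.36 + 0.62·10.1376 = 34.5421.

34.542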